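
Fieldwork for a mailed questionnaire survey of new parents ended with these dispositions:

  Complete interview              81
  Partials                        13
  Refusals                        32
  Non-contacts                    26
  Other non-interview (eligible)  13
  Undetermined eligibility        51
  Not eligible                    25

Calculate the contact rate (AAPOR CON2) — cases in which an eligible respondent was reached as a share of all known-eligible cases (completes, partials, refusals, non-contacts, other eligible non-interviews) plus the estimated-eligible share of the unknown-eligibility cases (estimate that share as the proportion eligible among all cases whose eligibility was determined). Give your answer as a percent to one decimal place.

Top: 81 + 13 + 32 + 13 = 139
Known eligible: 81 + 13 + 32 + 26 + 13 = 165
e = 165 / (165 + 25) = 165 / 190 = 0.8684
e × U: 0.8684 × 51 = 44.29
Base: 165 + 44.29 = 209.29
CON2 = 139 / 209.29 = 0.6642

66.4%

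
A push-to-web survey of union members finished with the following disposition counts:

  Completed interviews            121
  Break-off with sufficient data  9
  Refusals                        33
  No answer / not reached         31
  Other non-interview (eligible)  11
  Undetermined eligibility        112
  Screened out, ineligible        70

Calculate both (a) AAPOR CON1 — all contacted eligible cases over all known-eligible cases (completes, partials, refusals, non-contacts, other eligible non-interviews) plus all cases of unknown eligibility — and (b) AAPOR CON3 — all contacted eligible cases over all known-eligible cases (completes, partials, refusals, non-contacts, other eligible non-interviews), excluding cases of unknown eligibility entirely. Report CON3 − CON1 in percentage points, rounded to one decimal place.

Num: 121 + 9 + 33 + 11 = 174
Denom: 121 + 9 + 33 + 31 + 11 + 112 = 317
CON1 = 174 / 317 = 0.5489
Denom: 121 + 9 + 33 + 31 + 11 = 205
CON3 = 174 / 205 = 0.8488
Difference = 84.88 − 54.89 = 29.99 percentage points

30.0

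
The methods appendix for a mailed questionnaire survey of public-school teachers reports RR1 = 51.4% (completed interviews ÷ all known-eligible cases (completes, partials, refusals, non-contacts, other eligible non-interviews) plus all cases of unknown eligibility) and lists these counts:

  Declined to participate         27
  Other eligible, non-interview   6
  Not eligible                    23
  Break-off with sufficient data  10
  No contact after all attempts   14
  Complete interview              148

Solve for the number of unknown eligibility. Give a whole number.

83

RR1 = 148 / D = 0.514
D = 148 / 0.514 = 287.9
Other denominator terms total 205
unknown eligibility = 287.9 − 205 ≈ 83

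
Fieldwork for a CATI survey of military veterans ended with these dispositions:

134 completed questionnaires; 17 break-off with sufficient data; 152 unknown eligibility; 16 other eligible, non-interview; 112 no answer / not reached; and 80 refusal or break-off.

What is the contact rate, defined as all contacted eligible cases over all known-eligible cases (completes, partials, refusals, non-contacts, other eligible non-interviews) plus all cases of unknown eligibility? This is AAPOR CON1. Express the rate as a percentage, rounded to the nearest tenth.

48.3%

Numerator → 134 + 17 + 80 + 16 = 247
Base → 134 + 17 + 80 + 112 + 16 + 152 = 511
CON1 = 247 / 511 = 0.4834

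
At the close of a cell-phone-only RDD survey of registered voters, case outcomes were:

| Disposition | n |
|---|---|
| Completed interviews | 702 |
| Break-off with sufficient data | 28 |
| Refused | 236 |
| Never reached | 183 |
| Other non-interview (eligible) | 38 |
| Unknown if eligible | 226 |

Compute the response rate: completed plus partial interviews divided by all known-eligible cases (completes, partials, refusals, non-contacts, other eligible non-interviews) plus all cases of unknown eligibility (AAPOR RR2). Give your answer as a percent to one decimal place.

51.7%

Numerator: 702 + 28 = 730
Denom: 702 + 28 + 236 + 183 + 38 + 226 = 1413
RR2 = 730 / 1413 = 0.5166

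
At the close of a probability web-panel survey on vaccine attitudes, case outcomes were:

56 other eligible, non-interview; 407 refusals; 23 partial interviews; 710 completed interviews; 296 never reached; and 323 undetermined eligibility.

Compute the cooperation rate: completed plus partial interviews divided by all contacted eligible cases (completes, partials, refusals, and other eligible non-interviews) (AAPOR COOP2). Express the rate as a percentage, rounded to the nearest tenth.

61.3%

Numerator → 710 + 23 = 733
Base → 710 + 23 + 407 + 56 = 1196
COOP2 = 733 / 1196 = 0.6129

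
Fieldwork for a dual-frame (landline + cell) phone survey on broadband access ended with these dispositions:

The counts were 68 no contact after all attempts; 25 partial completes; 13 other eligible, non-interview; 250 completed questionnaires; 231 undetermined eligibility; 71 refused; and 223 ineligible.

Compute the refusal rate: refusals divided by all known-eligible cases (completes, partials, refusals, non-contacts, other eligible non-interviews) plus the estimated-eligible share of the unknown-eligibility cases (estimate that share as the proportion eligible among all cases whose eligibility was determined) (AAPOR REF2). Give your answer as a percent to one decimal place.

Num = 71
Known eligible = 250 + 25 + 71 + 68 + 13 = 427
e = 427 / (427 + 223) = 427 / 650 = 0.6569
Estimated eligible among unknowns = 0.6569 × 231 = 151.74
Denominator = 427 + 151.74 = 578.74
REF2 = 71 / 578.74 = 0.1227

12.3%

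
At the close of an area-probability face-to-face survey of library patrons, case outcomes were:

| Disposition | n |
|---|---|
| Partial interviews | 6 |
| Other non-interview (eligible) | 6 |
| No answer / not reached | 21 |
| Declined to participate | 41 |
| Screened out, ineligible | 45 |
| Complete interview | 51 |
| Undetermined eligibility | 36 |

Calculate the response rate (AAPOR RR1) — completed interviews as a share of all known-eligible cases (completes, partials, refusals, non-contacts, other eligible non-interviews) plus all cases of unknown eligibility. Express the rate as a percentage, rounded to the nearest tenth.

Top = 51
Base = 51 + 6 + 41 + 21 + 6 + 36 = 161
RR1 = 51 / 161 = 0.3168

31.7%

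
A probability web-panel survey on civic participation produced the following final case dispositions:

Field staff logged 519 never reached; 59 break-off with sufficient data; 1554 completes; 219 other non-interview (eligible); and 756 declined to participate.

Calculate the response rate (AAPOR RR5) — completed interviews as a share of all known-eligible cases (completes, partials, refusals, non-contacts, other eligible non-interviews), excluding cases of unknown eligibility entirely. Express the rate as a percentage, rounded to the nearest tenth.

Top: 1554
Denom: 1554 + 59 + 756 + 519 + 219 = 3107
RR5 = 1554 / 3107 = 0.5002

50.0%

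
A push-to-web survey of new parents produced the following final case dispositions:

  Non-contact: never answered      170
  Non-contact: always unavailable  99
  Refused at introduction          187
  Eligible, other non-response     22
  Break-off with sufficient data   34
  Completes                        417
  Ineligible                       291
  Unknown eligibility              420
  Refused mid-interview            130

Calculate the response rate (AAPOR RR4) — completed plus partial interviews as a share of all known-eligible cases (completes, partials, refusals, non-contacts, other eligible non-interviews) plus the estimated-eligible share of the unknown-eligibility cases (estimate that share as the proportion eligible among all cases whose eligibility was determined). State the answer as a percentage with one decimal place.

Declined to participate = 187 + 130 = 317
No contact after all attempts = 170 + 99 = 269
Top = 417 + 34 = 451
Eligible (known) = 417 + 34 + 317 + 269 + 22 = 1059
e = 1059 / (1059 + 291) = 1059 / 1350 = 0.7844
e × U = 0.7844 × 420 = 329.45
Denominator = 1059 + 329.45 = 1388.45
RR4 = 451 / 1388.45 = 0.3248

32.5%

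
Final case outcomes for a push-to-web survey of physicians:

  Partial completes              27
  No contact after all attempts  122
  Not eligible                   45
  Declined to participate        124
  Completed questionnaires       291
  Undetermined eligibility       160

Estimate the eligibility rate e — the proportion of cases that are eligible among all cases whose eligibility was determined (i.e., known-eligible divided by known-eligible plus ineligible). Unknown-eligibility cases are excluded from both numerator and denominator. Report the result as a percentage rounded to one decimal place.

92.6%

Known eligible: 291 + 27 + 124 + 122 = 564
e = 564 / (564 + 45) = 564 / 609 = 0.9261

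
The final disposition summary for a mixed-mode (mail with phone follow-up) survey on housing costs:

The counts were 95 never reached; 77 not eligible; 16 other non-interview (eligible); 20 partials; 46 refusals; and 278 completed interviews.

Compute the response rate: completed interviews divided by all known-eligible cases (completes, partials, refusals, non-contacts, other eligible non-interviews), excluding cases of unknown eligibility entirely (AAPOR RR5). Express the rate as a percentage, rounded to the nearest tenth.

Num: 278
Denom: 278 + 20 + 46 + 95 + 16 = 455
RR5 = 278 / 455 = 0.6110

61.1%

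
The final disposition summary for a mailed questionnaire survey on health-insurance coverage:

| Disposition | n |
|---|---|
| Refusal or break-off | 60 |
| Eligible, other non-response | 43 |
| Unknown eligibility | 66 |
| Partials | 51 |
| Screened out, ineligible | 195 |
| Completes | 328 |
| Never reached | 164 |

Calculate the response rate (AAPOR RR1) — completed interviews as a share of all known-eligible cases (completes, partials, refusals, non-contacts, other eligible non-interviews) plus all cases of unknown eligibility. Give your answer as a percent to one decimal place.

46.1%

Numerator → 328
Denom → 328 + 51 + 60 + 164 + 43 + 66 = 712
RR1 = 328 / 712 = 0.4607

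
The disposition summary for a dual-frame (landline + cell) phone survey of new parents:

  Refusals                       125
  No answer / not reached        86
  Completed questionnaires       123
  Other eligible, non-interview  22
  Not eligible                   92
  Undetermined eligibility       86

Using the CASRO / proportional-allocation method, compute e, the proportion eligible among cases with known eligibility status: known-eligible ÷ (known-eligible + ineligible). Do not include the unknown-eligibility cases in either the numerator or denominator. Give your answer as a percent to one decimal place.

79.5%

Eligible (known) → 123 + 125 + 86 + 22 = 356
e = 356 / (356 + 92) = 356 / 448 = 0.7946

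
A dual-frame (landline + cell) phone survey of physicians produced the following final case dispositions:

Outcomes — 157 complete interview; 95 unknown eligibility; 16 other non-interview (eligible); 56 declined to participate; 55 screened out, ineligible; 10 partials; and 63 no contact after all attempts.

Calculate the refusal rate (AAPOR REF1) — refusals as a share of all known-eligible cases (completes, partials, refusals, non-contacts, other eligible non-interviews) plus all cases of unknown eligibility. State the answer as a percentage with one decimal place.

Numerator → 56
Denominator → 157 + 10 + 56 + 63 + 16 + 95 = 397
REF1 = 56 / 397 = 0.1411

14.1%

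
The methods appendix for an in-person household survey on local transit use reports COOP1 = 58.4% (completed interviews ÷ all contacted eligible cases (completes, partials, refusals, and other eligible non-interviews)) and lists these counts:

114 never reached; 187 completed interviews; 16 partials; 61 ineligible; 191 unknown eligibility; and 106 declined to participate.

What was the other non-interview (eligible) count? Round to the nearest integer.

COOP1 = 187 / D = 0.584
D = 187 / 0.584 = 320.2
Rest of base = 309
other non-interview (eligible) = 320.2 − 309 ≈ 11

11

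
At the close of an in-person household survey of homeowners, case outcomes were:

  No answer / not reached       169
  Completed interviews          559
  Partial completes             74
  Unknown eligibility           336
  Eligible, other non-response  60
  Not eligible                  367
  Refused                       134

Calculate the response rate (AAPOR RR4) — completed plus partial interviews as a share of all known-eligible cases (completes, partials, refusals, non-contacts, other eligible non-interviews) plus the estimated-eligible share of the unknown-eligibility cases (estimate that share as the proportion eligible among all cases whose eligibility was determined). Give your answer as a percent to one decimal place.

51.0%

Top = 559 + 74 = 633
Determined eligible = 559 + 74 + 134 + 169 + 60 = 996
e = 996 / (996 + 367) = 996 / 1363 = 0.7307
Eligible share of unknowns = 0.7307 × 336 = 245.52
Base = 996 + 245.52 = 1241.52
RR4 = 633 / 1241.52 = 0.5099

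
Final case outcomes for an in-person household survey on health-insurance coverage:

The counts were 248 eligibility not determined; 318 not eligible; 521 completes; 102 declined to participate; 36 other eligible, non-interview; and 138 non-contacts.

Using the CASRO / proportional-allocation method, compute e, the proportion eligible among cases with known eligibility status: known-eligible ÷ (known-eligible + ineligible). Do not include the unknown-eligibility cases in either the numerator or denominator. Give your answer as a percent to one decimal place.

71.5%

Known eligible: 521 + 102 + 138 + 36 = 797
e = 797 / (797 + 318) = 797 / 1115 = 0.7148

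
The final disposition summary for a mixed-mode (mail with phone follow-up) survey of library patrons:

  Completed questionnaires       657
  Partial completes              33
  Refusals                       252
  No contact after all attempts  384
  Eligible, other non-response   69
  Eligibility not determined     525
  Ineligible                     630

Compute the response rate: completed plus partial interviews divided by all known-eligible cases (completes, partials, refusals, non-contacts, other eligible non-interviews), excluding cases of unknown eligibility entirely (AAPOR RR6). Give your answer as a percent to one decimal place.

Numerator: 657 + 33 = 690
Base: 657 + 33 + 252 + 384 + 69 = 1395
RR6 = 690 / 1395 = 0.4946

49.5%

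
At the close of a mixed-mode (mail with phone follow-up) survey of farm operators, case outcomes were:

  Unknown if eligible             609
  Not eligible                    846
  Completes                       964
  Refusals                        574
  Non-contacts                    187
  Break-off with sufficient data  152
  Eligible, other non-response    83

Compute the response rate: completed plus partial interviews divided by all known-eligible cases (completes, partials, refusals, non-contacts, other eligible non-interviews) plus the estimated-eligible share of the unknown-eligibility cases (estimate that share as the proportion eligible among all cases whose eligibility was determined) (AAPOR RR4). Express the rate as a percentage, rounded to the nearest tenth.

Numerator → 964 + 152 = 1116
Known eligible → 964 + 152 + 574 + 187 + 83 = 1960
e = 1960 / (1960 + 846) = 1960 / 2806 = 0.6985
e × U → 0.6985 × 609 = 425.39
Denominator → 1960 + 425.39 = 2385.39
RR4 = 1116 / 2385.39 = 0.4678

46.8%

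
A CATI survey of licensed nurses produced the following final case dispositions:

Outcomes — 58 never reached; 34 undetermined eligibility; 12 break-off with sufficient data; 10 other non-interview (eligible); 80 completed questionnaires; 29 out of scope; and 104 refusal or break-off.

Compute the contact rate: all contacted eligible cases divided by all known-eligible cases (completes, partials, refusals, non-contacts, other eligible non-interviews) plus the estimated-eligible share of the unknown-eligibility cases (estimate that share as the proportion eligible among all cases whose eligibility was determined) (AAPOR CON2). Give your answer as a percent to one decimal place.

69.9%

Numerator = 80 + 12 + 104 + 10 = 206
Eligible (known) = 80 + 12 + 104 + 58 + 10 = 264
e = 264 / (264 + 29) = 264 / 293 = 0.9010
Estimated eligible among unknowns = 0.9010 × 34 = 30.63
Base = 264 + 30.63 = 294.63
CON2 = 206 / 294.63 = 0.6992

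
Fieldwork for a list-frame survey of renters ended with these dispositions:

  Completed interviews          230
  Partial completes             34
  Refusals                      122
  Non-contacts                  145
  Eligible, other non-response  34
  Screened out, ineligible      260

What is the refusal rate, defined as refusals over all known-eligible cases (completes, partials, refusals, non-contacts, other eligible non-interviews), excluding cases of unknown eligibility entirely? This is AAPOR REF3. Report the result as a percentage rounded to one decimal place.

Top → 122
Denominator → 230 + 34 + 122 + 145 + 34 = 565
REF3 = 122 / 565 = 0.2159

21.6%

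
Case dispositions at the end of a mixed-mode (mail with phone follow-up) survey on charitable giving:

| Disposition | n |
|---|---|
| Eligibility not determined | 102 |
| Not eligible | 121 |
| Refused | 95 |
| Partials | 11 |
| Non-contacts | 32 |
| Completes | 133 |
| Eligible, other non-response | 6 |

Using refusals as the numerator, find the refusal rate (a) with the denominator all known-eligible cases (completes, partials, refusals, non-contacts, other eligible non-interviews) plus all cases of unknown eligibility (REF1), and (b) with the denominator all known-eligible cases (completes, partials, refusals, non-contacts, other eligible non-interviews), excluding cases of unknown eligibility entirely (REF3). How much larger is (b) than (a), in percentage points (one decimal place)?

9.2

Top: 95
Denom: 133 + 11 + 95 + 32 + 6 + 102 = 379
REF1 = 95 / 379 = 0.2507
Denom: 133 + 11 + 95 + 32 + 6 = 277
REF3 = 95 / 277 = 0.3430
Difference = 34.30 − 25.07 = 9.23 percentage points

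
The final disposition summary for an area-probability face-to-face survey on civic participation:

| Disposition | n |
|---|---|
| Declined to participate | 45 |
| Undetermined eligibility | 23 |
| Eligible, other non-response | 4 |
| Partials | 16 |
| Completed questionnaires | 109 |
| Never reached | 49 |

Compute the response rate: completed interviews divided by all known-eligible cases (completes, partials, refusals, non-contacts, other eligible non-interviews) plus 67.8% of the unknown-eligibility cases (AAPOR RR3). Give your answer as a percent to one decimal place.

45.7%

Top: 109
Determined eligible: 109 + 16 + 45 + 49 + 4 = 223
e × U: 0.6780 × 23 = 15.59
Base: 223 + 15.59 = 238.59
RR3 = 109 / 238.59 = 0.4569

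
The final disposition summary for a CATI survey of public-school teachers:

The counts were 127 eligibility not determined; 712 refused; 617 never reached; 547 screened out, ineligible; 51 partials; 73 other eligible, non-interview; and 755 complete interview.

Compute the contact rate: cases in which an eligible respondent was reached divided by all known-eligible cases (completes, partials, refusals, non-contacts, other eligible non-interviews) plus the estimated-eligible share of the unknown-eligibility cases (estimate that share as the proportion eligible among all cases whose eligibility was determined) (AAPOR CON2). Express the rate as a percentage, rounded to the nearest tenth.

Num → 755 + 51 + 712 + 73 = 1591
Eligible (known) → 755 + 51 + 712 + 617 + 73 = 2208
e = 2208 / (2208 + 547) = 2208 / 2755 = 0.8015
e × U → 0.8015 × 127 = 101.79
Denominator → 2208 + 101.79 = 2309.79
CON2 = 1591 / 2309.79 = 0.6888

68.9%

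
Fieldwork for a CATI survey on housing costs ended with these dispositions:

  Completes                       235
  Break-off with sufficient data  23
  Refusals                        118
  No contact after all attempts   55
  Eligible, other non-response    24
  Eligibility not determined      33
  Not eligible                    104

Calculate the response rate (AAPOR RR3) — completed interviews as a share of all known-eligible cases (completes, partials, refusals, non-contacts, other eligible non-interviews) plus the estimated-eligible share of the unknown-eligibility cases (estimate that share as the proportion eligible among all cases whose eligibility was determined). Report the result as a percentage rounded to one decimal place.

48.8%

Num: 235
Determined eligible: 235 + 23 + 118 + 55 + 24 = 455
e = 455 / (455 + 104) = 455 / 559 = 0.8140
Eligible share of unknowns: 0.8140 × 33 = 26.86
Base: 455 + 26.86 = 481.86
RR3 = 235 / 481.86 = 0.4877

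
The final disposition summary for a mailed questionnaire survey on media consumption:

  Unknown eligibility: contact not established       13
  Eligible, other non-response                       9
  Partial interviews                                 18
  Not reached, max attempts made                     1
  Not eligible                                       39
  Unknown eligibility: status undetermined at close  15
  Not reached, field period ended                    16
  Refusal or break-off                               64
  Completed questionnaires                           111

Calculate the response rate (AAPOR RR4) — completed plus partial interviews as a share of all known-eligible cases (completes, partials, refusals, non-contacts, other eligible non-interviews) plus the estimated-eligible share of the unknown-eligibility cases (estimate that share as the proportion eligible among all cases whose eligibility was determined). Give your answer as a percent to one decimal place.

53.1%

Non-contacts = 16 + 1 = 17
Eligibility not determined = 13 + 15 = 28
Top: 111 + 18 = 129
Eligible (known): 111 + 18 + 64 + 17 + 9 = 219
e = 219 / (219 + 39) = 219 / 258 = 0.8488
e × U: 0.8488 × 28 = 23.77
Denominator: 219 + 23.77 = 242.77
RR4 = 129 / 242.77 = 0.5314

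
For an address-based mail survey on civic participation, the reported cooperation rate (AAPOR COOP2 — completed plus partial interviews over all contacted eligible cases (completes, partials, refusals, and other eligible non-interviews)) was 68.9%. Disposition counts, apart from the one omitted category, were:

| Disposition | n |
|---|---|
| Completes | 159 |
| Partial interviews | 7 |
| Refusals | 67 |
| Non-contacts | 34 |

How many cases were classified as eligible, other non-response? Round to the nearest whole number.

8

Num: 159 + 7 = 166
COOP2 = 166 / D = 0.689
D = 166 / 0.689 = 240.9
Other denominator terms total 233
eligible, other non-response = 240.9 − 233 ≈ 8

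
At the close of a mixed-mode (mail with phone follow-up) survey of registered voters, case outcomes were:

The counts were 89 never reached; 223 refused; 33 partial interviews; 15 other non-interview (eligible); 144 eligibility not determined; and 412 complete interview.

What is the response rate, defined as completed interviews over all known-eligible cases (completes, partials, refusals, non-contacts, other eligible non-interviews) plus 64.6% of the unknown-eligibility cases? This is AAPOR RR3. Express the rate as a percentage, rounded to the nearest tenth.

Top = 412
Eligible (known) = 412 + 33 + 223 + 89 + 15 = 772
e × U = 0.6460 × 144 = 93.02
Denominator = 772 + 93.02 = 865.02
RR3 = 412 / 865.02 = 0.4763

47.6%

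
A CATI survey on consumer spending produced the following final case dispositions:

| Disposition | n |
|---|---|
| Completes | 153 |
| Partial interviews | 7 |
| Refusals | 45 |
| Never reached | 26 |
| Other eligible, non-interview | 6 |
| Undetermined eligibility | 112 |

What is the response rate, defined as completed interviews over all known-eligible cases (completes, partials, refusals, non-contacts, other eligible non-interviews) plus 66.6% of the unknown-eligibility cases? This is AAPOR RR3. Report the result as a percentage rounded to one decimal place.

49.1%

Top = 153
Determined eligible = 153 + 7 + 45 + 26 + 6 = 237
Eligible share of unknowns = 0.6660 × 112 = 74.59
Base = 237 + 74.59 = 311.59
RR3 = 153 / 311.59 = 0.4910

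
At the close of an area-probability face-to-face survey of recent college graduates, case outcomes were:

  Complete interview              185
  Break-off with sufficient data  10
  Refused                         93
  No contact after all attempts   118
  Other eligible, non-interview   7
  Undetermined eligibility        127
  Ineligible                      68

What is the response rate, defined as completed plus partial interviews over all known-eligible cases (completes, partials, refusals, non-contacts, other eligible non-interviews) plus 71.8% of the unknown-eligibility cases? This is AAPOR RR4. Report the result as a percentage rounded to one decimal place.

38.7%

Num → 185 + 10 = 195
Known eligible → 185 + 10 + 93 + 118 + 7 = 413
Eligible share of unknowns → 0.7180 × 127 = 91.19
Denom → 413 + 91.19 = 504.19
RR4 = 195 / 504.19 = 0.3868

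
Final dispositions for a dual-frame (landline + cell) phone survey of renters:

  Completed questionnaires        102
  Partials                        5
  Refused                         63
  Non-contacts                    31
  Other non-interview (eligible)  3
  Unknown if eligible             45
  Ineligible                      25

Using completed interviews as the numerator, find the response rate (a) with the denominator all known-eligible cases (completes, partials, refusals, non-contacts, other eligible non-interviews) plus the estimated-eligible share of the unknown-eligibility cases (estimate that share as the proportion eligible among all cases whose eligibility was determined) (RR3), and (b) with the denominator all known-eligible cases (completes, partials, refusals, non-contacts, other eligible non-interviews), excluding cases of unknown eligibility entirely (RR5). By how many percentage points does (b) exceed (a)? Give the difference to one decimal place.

Num → 102
Eligible (known) → 102 + 5 + 63 + 31 + 3 = 204
e = 204 / (204 + 25) = 204 / 229 = 0.8908
Estimated eligible among unknowns → 0.8908 × 45 = 40.09
Denominator → 204 + 40.09 = 244.09
RR3 = 102 / 244.09 = 0.4179
Denominator → 102 + 5 + 63 + 31 + 3 = 204
RR5 = 102 / 204 = 0.5000
Difference = 50.00 − 41.79 = 8.21 percentage points

8.2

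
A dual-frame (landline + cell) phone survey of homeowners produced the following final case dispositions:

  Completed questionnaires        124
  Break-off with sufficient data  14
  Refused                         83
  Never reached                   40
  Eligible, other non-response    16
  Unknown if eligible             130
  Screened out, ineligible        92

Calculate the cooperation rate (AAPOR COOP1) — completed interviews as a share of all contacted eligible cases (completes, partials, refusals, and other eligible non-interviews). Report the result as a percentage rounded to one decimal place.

52.3%

Top = 124
Denom = 124 + 14 + 83 + 16 = 237
COOP1 = 124 / 237 = 0.5232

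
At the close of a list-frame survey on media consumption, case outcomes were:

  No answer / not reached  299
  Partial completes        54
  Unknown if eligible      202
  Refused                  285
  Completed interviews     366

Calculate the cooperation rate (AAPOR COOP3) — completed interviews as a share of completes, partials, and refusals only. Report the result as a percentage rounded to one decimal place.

Num = 366
Base = 366 + 54 + 285 = 705
COOP3 = 366 / 705 = 0.5191

51.9%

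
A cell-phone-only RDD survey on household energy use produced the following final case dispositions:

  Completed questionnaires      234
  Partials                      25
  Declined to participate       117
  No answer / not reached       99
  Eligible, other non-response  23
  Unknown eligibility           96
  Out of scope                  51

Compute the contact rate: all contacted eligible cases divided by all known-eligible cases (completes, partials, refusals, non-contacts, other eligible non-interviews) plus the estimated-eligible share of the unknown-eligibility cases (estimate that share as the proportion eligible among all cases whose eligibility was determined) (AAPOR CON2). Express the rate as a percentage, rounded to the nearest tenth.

Numerator → 234 + 25 + 117 + 23 = 399
Known eligible → 234 + 25 + 117 + 99 + 23 = 498
e = 498 / (498 + 51) = 498 / 549 = 0.9071
Eligible share of unknowns → 0.9071 × 96 = 87.08
Base → 498 + 87.08 = 585.08
CON2 = 399 / 585.08 = 0.6820

68.2%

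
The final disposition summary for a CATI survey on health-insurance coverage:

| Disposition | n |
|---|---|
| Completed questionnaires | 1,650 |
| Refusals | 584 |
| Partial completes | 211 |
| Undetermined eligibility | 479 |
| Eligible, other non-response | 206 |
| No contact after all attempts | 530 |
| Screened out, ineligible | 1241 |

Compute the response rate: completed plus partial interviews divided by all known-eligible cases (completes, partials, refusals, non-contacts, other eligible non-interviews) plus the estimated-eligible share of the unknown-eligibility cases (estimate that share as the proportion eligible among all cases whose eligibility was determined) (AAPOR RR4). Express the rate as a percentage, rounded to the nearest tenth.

52.8%

Num → 1650 + 211 = 1861
Eligible (known) → 1650 + 211 + 584 + 530 + 206 = 3181
e = 3181 / (3181 + 1241) = 3181 / 4422 = 0.7194
e × U → 0.7194 × 479 = 344.59
Denom → 3181 + 344.59 = 3525.59
RR4 = 1861 / 3525.59 = 0.5279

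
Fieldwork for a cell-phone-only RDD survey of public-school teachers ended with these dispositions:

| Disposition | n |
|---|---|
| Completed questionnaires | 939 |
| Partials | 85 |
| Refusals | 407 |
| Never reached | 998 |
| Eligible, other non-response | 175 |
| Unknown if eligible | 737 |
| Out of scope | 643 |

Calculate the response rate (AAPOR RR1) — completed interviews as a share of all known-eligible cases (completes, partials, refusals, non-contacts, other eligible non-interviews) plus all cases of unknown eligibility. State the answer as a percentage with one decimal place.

Numerator: 939
Denom: 939 + 85 + 407 + 998 + 175 + 737 = 3341
RR1 = 939 / 3341 = 0.2811

28.1%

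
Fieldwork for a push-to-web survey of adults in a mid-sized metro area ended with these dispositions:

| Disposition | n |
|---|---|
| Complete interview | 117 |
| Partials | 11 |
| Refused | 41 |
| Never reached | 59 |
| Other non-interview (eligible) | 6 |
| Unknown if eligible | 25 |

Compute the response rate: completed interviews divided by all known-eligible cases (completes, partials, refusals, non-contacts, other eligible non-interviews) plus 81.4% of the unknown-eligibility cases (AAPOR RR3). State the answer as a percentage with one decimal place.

Numerator = 117
Known eligible = 117 + 11 + 41 + 59 + 6 = 234
Estimated eligible among unknowns = 0.8140 × 25 = 20.35
Base = 234 + 20.35 = 254.35
RR3 = 117 / 254.35 = 0.4600

46.0%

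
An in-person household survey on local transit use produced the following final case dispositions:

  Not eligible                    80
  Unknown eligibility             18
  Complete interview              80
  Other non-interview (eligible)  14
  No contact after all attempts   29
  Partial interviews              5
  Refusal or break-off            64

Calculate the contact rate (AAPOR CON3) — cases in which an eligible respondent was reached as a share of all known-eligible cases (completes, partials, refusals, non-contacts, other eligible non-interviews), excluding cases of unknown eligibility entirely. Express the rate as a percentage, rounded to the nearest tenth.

Num → 80 + 5 + 64 + 14 = 163
Base → 80 + 5 + 64 + 29 + 14 = 192
CON3 = 163 / 192 = 0.8490

84.9%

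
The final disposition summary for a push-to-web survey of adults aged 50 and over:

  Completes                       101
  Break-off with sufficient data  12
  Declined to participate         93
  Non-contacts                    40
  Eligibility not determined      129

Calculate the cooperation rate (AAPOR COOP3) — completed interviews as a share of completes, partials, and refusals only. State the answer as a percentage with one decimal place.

Top → 101
Denominator → 101 + 12 + 93 = 206
COOP3 = 101 / 206 = 0.4903

49.0%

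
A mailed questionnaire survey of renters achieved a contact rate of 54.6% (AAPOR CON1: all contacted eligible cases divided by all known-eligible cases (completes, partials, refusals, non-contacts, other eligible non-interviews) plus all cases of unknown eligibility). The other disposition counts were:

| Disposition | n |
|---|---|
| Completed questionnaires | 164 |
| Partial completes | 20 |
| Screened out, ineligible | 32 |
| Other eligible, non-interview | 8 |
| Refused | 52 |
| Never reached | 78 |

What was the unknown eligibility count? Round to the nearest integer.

125

Top = 164 + 20 + 52 + 8 = 244
CON1 = 244 / D = 0.546
D = 244 / 0.546 = 446.9
Remaining denominator categories sum to 322
unknown eligibility = 446.9 − 322 ≈ 125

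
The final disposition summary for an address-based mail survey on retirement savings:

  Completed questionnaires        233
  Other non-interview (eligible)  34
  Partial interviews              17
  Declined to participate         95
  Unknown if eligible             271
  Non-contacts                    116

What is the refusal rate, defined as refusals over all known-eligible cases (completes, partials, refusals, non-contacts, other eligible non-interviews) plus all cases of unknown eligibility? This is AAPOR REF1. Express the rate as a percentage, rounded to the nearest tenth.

12.4%

Numerator: 95
Base: 233 + 17 + 95 + 116 + 34 + 271 = 766
REF1 = 95 / 766 = 0.1240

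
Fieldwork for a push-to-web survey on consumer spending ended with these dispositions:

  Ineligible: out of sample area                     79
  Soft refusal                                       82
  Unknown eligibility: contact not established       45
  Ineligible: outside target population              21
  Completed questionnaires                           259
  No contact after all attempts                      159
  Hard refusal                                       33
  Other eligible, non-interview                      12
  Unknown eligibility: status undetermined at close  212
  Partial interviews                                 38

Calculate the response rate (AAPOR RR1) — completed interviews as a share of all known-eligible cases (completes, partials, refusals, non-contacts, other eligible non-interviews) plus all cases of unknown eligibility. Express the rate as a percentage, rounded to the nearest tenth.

Refusals = 33 + 82 = 115
Eligibility not determined = 45 + 212 = 257
Not eligible = 21 + 79 = 100
Top = 259
Denominator = 259 + 38 + 115 + 159 + 12 + 257 = 840
RR1 = 259 / 840 = 0.3083

30.8%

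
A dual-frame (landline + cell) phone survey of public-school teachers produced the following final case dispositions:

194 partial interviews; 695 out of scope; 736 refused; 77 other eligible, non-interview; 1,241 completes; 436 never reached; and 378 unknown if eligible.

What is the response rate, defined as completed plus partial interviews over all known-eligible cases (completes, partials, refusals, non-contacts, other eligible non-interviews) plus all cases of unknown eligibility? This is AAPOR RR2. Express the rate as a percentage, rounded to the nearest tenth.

Numerator → 1241 + 194 = 1435
Denom → 1241 + 194 + 736 + 436 + 77 + 378 = 3062
RR2 = 1435 / 3062 = 0.4686

46.9%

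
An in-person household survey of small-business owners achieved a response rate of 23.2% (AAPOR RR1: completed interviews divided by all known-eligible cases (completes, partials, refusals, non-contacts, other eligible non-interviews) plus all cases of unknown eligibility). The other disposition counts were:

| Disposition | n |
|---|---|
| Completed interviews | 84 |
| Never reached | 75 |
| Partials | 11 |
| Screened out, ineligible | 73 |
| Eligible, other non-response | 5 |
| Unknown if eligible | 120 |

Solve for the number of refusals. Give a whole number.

67

RR1 = 84 / D = 0.232
D = 84 / 0.232 = 362.1
Other denominator terms total 295
refusals = 362.1 − 295 ≈ 67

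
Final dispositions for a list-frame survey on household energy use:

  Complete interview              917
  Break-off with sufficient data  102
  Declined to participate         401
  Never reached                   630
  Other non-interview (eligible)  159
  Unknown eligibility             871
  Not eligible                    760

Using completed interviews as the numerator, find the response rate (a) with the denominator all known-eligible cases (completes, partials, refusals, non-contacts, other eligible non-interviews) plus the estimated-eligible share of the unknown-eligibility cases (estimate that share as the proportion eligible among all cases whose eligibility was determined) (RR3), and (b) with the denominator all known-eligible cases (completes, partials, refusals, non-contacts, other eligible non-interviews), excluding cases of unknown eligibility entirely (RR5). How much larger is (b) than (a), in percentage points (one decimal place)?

9.4

Numerator: 917
Determined eligible: 917 + 102 + 401 + 630 + 159 = 2209
e = 2209 / (2209 + 760) = 2209 / 2969 = 0.7440
e × U: 0.7440 × 871 = 648.02
Denominator: 2209 + 648.02 = 2857.02
RR3 = 917 / 2857.02 = 0.3210
Denominator: 917 + 102 + 401 + 630 + 159 = 2209
RR5 = 917 / 2209 = 0.4151
Difference = 41.51 − 32.10 = 9.41 percentage points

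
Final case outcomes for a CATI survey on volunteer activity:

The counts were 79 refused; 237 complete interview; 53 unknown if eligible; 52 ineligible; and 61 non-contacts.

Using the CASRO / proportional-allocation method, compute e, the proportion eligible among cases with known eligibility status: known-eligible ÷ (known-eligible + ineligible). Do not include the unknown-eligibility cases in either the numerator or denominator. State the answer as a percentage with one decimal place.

Eligible (known) → 237 + 79 + 61 = 377
e = 377 / (377 + 52) = 377 / 429 = 0.8788

87.9%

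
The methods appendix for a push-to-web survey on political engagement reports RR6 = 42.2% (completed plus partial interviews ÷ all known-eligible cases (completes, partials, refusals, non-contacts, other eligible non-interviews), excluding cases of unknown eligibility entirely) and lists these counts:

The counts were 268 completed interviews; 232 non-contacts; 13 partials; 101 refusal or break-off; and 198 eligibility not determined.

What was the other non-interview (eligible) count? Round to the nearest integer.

52

Num → 268 + 13 = 281
RR6 = 281 / D = 0.422
D = 281 / 0.422 = 665.9
Other denominator terms total 614
other non-interview (eligible) = 665.9 − 614 ≈ 52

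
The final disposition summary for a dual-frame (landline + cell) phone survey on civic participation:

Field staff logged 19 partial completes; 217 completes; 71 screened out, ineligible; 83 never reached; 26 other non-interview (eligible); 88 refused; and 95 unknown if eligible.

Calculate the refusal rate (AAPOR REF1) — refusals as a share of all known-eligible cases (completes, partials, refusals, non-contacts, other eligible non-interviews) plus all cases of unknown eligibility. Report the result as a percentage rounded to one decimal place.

16.7%

Numerator: 88
Base: 217 + 19 + 88 + 83 + 26 + 95 = 528
REF1 = 88 / 528 = 0.1667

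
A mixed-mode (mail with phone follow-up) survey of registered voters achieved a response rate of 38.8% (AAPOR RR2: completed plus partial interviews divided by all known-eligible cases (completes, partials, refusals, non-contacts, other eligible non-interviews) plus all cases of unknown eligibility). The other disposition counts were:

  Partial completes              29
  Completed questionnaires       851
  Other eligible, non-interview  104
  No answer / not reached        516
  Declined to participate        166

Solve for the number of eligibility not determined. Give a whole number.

602

Numerator: 851 + 29 = 880
RR2 = 880 / D = 0.388
D = 880 / 0.388 = 2268.0
Rest of base = 1666
eligibility not determined = 2268.0 − 1666 ≈ 602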